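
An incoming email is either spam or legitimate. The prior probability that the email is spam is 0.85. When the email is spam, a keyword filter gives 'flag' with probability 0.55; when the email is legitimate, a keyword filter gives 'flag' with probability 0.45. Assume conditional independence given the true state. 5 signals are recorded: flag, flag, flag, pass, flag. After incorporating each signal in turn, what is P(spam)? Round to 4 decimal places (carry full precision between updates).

0.9119

Apply Bayes' rule sequentially, carrying P(spam) forward.
After 'flag': P(spam) = 0.55·0.8500 / (0.55·0.8500 + 0.45·0.1500) ≈ 0.8738
After 'flag': P(spam) = 0.55·0.8738 / (0.55·0.8738 + 0.45·0.1262) ≈ 0.8943
After 'flag': P(spam) = 0.55·0.8943 / (0.55·0.8943 + 0.45·0.1057) ≈ 0.9119
After 'pass': P(spam) = 0.45·0.9119 / (0.45·0.9119 + 0.55·0.0881) ≈ 0.8943
After 'flag': P(spam) = 0.55·0.8943 / (0.55·0.8943 + 0.45·0.1057) ≈ 0.9119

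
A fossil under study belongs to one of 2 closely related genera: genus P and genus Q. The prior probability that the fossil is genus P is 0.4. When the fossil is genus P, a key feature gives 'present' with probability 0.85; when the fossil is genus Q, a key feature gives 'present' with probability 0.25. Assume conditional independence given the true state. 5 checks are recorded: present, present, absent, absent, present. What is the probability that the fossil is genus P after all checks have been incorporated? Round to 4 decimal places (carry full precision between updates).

After 'present': P(genus P) = 0.85·0.4000 / (0.85·0.4000 + 0.25·0.6000) ≈ 0.6939
After 'present': P(genus P) = 0.85·0.6939 / (0.85·0.6939 + 0.25·0.3061) ≈ 0.8851
After 'absent': P(genus P) = 0.15·0.8851 / (0.15·0.8851 + 0.75·0.1149) ≈ 0.6065
After 'absent': P(genus P) = 0.15·0.6065 / (0.15·0.6065 + 0.75·0.3935) ≈ 0.2356
After 'present': P(genus P) = 0.85·0.2356 / (0.85·0.2356 + 0.25·0.7644) ≈ 0.5117

0.5117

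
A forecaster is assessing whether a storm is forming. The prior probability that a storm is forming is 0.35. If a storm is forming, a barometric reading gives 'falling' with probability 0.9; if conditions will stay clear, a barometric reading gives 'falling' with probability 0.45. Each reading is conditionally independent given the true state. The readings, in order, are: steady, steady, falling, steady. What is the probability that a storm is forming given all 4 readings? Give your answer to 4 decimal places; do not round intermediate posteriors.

0.0064

After 'steady': P(storm) = 0.1·0.3500 / (0.1·0.3500 + 0.55·0.6500) ≈ 0.0892
After 'steady': P(storm) = 0.1·0.0892 / (0.1·0.0892 + 0.55·0.9108) ≈ 0.0175
After 'falling': P(storm) = 0.9·0.0175 / (0.9·0.0175 + 0.45·0.9825) ≈ 0.0344
After 'steady': P(storm) = 0.1·0.0344 / (0.1·0.0344 + 0.55·0.9656) ≈ 0.0064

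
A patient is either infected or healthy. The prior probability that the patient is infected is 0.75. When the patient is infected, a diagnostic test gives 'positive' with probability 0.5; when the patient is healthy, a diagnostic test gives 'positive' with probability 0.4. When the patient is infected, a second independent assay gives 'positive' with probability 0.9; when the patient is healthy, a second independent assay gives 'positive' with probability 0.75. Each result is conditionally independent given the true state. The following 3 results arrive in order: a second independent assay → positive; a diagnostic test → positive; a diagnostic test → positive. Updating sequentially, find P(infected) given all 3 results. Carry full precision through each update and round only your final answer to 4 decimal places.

0.8491

After a second independent assay='positive': P(infected) = 0.9·0.7500 / (0.9·0.7500 + 0.75·0.2500) ≈ 0.7826
After a diagnostic test='positive': P(infected) = 0.5·0.7826 / (0.5·0.7826 + 0.4·0.2174) ≈ 0.8182
After a diagnostic test='positive': P(infected) = 0.5·0.8182 / (0.5·0.8182 + 0.4·0.1818) ≈ 0.8491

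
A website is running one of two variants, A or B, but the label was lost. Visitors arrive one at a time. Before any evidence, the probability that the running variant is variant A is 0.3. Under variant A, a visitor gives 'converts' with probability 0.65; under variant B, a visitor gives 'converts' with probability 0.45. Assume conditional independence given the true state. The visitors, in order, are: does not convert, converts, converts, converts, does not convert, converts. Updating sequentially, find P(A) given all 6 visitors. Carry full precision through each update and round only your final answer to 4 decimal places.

0.4304

After 'does not convert': P(A) = 0.35·0.3000 / (0.35·0.3000 + 0.55·0.7000) ≈ 0.2143
After 'converts': P(A) = 0.65·0.2143 / (0.65·0.2143 + 0.45·0.7857) ≈ 0.2826
After 'converts': P(A) = 0.65·0.2826 / (0.65·0.2826 + 0.45·0.7174) ≈ 0.3627
After 'converts': P(A) = 0.65·0.3627 / (0.65·0.3627 + 0.45·0.6373) ≈ 0.4511
After 'does not convert': P(A) = 0.35·0.4511 / (0.35·0.4511 + 0.55·0.5489) ≈ 0.3434
After 'converts': P(A) = 0.65·0.3434 / (0.65·0.3434 + 0.45·0.6566) ≈ 0.4304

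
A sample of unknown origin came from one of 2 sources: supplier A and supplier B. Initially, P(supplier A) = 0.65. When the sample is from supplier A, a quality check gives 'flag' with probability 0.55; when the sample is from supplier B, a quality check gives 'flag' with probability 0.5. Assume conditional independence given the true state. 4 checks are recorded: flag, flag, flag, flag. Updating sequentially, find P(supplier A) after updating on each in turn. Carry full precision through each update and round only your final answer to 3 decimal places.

After 'flag': P(supplier A) = 0.55·0.6500 / (0.55·0.6500 + 0.5·0.3500) ≈ 0.6714
After 'flag': P(supplier A) = 0.55·0.6714 / (0.55·0.6714 + 0.5·0.3286) ≈ 0.6920
After 'flag': P(supplier A) = 0.55·0.6920 / (0.55·0.6920 + 0.5·0.3080) ≈ 0.7120
After 'flag': P(supplier A) = 0.55·0.7120 / (0.55·0.7120 + 0.5·0.2880) ≈ 0.7311

0.731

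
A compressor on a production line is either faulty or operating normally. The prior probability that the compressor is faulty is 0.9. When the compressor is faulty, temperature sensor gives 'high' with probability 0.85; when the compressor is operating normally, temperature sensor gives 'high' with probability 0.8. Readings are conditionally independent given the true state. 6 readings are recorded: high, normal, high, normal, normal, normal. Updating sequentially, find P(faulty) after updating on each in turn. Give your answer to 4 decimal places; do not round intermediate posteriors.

0.7627

After 'high': P(faulty) = 0.85·0.9000 / (0.85·0.9000 + 0.8·0.1000) ≈ 0.9053
After 'normal': P(faulty) = 0.15·0.9053 / (0.15·0.9053 + 0.2·0.0947) ≈ 0.8776
After 'high': P(faulty) = 0.85·0.8776 / (0.85·0.8776 + 0.8·0.1224) ≈ 0.8840
After 'normal': P(faulty) = 0.15·0.8840 / (0.15·0.8840 + 0.2·0.1160) ≈ 0.8511
After 'normal': P(faulty) = 0.15·0.8511 / (0.15·0.8511 + 0.2·0.1489) ≈ 0.8108
After 'normal': P(faulty) = 0.15·0.8108 / (0.15·0.8108 + 0.2·0.1892) ≈ 0.7627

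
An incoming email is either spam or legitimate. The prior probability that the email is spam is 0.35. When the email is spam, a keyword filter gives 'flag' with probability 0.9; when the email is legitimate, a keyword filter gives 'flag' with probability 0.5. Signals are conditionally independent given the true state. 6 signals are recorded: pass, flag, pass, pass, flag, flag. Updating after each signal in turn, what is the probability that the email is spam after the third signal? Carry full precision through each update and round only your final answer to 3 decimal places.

0.037

After 'pass': P(spam) = 0.1·0.3500 / (0.1·0.3500 + 0.5·0.6500) ≈ 0.0972
After 'flag': P(spam) = 0.9·0.0972 / (0.9·0.0972 + 0.5·0.9028) ≈ 0.1624
After 'pass': P(spam) = 0.1·0.1624 / (0.1·0.1624 + 0.5·0.8376) ≈ 0.0373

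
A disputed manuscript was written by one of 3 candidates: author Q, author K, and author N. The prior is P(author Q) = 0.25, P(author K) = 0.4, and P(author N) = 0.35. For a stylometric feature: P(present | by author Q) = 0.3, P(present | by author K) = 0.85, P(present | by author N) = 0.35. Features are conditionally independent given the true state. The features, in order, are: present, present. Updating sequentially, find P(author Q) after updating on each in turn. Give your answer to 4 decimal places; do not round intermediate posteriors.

After 'present': normaliser = 0.3·0.2500 + 0.85·0.4000 + 0.35·0.3500; P(author Q) ≈ 0.1395, P(author K) ≈ 0.6326, P(author N) ≈ 0.2279
After 'present': normaliser = 0.3·0.1395 + 0.85·0.6326 + 0.35·0.2279; P(author Q) ≈ 0.0635, P(author K) ≈ 0.8155, P(author N) ≈ 0.1210

0.0635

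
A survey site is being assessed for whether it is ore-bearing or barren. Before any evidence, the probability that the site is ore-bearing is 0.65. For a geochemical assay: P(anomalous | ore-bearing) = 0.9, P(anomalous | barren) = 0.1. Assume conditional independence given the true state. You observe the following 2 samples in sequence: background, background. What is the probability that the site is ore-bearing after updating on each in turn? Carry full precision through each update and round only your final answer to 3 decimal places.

0.022

After 'background': P(ore) = 0.1·0.6500 / (0.1·0.6500 + 0.9·0.3500) ≈ 0.1711
After 'background': P(ore) = 0.1·0.1711 / (0.1·0.1711 + 0.9·0.8289) ≈ 0.0224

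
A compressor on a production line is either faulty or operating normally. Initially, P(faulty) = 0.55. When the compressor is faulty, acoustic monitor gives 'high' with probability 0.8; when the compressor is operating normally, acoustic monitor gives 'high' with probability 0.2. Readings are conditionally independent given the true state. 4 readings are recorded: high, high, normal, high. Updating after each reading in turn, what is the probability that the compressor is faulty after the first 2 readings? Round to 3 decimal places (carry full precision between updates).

After 'high': P(faulty) = 0.8·0.5500 / (0.8·0.5500 + 0.2·0.4500) ≈ 0.8302
After 'high': P(faulty) = 0.8·0.8302 / (0.8·0.8302 + 0.2·0.1698) ≈ 0.9514

0.951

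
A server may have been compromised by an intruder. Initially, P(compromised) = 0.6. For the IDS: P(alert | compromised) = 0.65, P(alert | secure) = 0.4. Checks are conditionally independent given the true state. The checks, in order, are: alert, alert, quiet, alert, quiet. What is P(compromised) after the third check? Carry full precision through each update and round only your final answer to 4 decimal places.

After 'alert': P(compromised) = 0.65·0.6000 / (0.65·0.6000 + 0.4·0.4000) ≈ 0.7091
After 'alert': P(compromised) = 0.65·0.7091 / (0.65·0.7091 + 0.4·0.2909) ≈ 0.7984
After 'quiet': P(compromised) = 0.35·0.7984 / (0.35·0.7984 + 0.6·0.2016) ≈ 0.6979

0.6979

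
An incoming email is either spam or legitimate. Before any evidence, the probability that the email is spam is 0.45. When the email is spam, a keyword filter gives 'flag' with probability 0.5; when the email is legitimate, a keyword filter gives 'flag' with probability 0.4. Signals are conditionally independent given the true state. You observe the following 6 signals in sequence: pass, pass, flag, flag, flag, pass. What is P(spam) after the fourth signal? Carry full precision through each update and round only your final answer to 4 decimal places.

After 'pass': P(spam) = 0.5·0.4500 / (0.5·0.4500 + 0.6·0.5500) ≈ 0.4054
After 'pass': P(spam) = 0.5·0.4054 / (0.5·0.4054 + 0.6·0.5946) ≈ 0.3623
After 'flag': P(spam) = 0.5·0.3623 / (0.5·0.3623 + 0.4·0.6377) ≈ 0.4153
After 'flag': P(spam) = 0.5·0.4153 / (0.5·0.4153 + 0.4·0.5847) ≈ 0.4703

0.4703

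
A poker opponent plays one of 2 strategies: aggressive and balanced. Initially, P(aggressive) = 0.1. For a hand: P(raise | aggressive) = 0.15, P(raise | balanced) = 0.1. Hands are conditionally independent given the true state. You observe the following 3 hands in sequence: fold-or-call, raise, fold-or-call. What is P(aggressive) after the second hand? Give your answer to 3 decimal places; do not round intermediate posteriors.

After 'fold-or-call': P(aggressive) = 0.85·0.1000 / (0.85·0.1000 + 0.9·0.9000) ≈ 0.0950
After 'raise': P(aggressive) = 0.15·0.0950 / (0.15·0.0950 + 0.1·0.9050) ≈ 0.1360

0.136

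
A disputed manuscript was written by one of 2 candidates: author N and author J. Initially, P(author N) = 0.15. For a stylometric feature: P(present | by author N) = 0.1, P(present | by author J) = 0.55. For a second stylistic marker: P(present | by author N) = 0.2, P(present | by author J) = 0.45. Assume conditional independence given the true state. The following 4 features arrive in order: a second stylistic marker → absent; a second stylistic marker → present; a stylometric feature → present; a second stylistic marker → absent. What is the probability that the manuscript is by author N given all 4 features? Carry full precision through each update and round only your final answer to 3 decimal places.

After a second stylistic marker='absent': P(author N) = 0.8·0.1500 / (0.8·0.1500 + 0.55·0.8500) ≈ 0.2043
After a second stylistic marker='present': P(author N) = 0.2·0.2043 / (0.2·0.2043 + 0.45·0.7957) ≈ 0.1024
After a stylometric feature='present': P(author N) = 0.1·0.1024 / (0.1·0.1024 + 0.55·0.8976) ≈ 0.0203
After a second stylistic marker='absent': P(author N) = 0.8·0.0203 / (0.8·0.0203 + 0.55·0.9797) ≈ 0.0293

0.029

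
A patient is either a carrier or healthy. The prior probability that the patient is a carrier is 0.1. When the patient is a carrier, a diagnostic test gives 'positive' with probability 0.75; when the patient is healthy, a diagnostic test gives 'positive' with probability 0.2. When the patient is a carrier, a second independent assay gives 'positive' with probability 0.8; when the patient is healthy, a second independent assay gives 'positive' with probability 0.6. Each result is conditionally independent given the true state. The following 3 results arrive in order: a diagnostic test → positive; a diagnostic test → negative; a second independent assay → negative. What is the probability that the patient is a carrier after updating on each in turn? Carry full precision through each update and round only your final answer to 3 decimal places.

Apply Bayes' rule sequentially, carrying P(carrier) forward.
After a diagnostic test='positive': P(carrier) = 0.75·0.1000 / (0.75·0.1000 + 0.2·0.9000) ≈ 0.2941
After a diagnostic test='negative': P(carrier) = 0.25·0.2941 / (0.25·0.2941 + 0.8·0.7059) ≈ 0.1152
After a second independent assay='negative': P(carrier) = 0.2·0.1152 / (0.2·0.1152 + 0.4·0.8848) ≈ 0.0611

0.061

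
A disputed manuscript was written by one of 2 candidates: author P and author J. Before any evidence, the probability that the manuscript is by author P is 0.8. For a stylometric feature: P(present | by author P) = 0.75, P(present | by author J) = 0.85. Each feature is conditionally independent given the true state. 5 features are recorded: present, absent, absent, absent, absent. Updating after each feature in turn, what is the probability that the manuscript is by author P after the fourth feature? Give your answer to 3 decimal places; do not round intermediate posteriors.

0.942

Each posterior becomes the prior for the next update.
After 'present': P(author P) = 0.75·0.8000 / (0.75·0.8000 + 0.85·0.2000) ≈ 0.7792
After 'absent': P(author P) = 0.25·0.7792 / (0.25·0.7792 + 0.15·0.2208) ≈ 0.8547
After 'absent': P(author P) = 0.25·0.8547 / (0.25·0.8547 + 0.15·0.1453) ≈ 0.9074
After 'absent': P(author P) = 0.25·0.9074 / (0.25·0.9074 + 0.15·0.0926) ≈ 0.9423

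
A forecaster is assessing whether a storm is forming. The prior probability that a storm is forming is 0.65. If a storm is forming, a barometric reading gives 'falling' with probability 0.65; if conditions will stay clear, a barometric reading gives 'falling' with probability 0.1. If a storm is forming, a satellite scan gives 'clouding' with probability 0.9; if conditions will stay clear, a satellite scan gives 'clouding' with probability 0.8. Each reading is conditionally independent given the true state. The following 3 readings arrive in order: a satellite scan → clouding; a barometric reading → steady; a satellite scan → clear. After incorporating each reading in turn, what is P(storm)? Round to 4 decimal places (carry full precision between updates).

0.2889

Apply Bayes' rule sequentially, carrying P(storm) forward.
After a satellite scan='clouding': P(storm) = 0.9·0.6500 / (0.9·0.6500 + 0.8·0.3500) ≈ 0.6763
After a barometric reading='steady': P(storm) = 0.35·0.6763 / (0.35·0.6763 + 0.9·0.3237) ≈ 0.4483
After a satellite scan='clear': P(storm) = 0.1·0.4483 / (0.1·0.4483 + 0.2·0.5517) ≈ 0.2889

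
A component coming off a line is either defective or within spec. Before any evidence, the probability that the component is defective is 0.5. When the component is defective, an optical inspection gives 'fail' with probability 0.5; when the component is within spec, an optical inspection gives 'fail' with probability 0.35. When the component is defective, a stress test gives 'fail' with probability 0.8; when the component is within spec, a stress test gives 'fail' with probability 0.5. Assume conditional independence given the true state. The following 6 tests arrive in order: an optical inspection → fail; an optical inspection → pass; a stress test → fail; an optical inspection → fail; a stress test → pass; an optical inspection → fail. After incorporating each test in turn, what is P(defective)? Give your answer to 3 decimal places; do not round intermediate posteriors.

After an optical inspection='fail': P(defective) = 0.5·0.5000 / (0.5·0.5000 + 0.35·0.5000) ≈ 0.5882
After an optical inspection='pass': P(defective) = 0.5·0.5882 / (0.5·0.5882 + 0.65·0.4118) ≈ 0.5236
After a stress test='fail': P(defective) = 0.8·0.5236 / (0.8·0.5236 + 0.5·0.4764) ≈ 0.6375
After an optical inspection='fail': P(defective) = 0.5·0.6375 / (0.5·0.6375 + 0.35·0.3625) ≈ 0.7152
After a stress test='pass': P(defective) = 0.2·0.7152 / (0.2·0.7152 + 0.5·0.2848) ≈ 0.5012
After an optical inspection='fail': P(defective) = 0.5·0.5012 / (0.5·0.5012 + 0.35·0.4988) ≈ 0.5894

0.589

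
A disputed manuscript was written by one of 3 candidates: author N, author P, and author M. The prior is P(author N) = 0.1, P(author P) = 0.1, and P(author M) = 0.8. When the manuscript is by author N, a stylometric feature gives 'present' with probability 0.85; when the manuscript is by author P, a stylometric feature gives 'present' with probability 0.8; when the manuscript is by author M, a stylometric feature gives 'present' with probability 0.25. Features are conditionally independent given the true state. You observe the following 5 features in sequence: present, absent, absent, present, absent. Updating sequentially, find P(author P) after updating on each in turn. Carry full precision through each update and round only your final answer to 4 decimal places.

0.0234

After 'present': normaliser = 0.85·0.1000 + 0.8·0.1000 + 0.25·0.8000; P(author N) ≈ 0.2329, P(author P) ≈ 0.2192, P(author M) ≈ 0.5479
After 'absent': normaliser = 0.15·0.2329 + 0.2·0.2192 + 0.75·0.5479; P(author N) ≈ 0.0713, P(author P) ≈ 0.0895, P(author M) ≈ 0.8392
After 'absent': normaliser = 0.15·0.0713 + 0.2·0.0895 + 0.75·0.8392; P(author N) ≈ 0.0163, P(author P) ≈ 0.0272, P(author M) ≈ 0.9565
After 'present': normaliser = 0.85·0.0163 + 0.8·0.0272 + 0.25·0.9565; P(author N) ≈ 0.0503, P(author P) ≈ 0.0792, P(author M) ≈ 0.8705
After 'absent': normaliser = 0.15·0.0503 + 0.2·0.0792 + 0.75·0.8705; P(author N) ≈ 0.0112, P(author P) ≈ 0.0234, P(author M) ≈ 0.9654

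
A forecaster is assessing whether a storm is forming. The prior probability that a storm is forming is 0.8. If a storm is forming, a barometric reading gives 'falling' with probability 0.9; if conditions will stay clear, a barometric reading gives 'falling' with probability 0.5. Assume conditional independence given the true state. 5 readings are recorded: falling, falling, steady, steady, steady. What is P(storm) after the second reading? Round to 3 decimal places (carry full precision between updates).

0.928

After 'falling': P(storm) = 0.9·0.8000 / (0.9·0.8000 + 0.5·0.2000) ≈ 0.8780
After 'falling': P(storm) = 0.9·0.8780 / (0.9·0.8780 + 0.5·0.1220) ≈ 0.9284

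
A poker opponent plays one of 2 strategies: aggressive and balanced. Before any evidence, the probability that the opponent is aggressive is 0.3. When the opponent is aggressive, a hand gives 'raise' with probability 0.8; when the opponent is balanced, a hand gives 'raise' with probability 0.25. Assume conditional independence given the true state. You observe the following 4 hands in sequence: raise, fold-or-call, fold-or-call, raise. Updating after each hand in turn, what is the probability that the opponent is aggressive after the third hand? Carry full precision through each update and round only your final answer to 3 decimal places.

0.089

After 'raise': P(aggressive) = 0.8·0.3000 / (0.8·0.3000 + 0.25·0.7000) ≈ 0.5783
After 'fold-or-call': P(aggressive) = 0.2·0.5783 / (0.2·0.5783 + 0.75·0.4217) ≈ 0.2678
After 'fold-or-call': P(aggressive) = 0.2·0.2678 / (0.2·0.2678 + 0.75·0.7322) ≈ 0.0889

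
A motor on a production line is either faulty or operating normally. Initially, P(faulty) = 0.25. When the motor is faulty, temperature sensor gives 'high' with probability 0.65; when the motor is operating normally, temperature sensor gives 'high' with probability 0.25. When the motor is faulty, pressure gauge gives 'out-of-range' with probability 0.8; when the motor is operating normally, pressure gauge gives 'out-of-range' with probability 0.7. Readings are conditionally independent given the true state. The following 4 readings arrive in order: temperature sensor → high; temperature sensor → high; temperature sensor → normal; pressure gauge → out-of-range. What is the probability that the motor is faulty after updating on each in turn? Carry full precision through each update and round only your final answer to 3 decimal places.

0.546

After temperature sensor='high': P(faulty) = 0.65·0.2500 / (0.65·0.2500 + 0.25·0.7500) ≈ 0.4643
After temperature sensor='high': P(faulty) = 0.65·0.4643 / (0.65·0.4643 + 0.25·0.5357) ≈ 0.6926
After temperature sensor='normal': P(faulty) = 0.35·0.6926 / (0.35·0.6926 + 0.75·0.3074) ≈ 0.5126
After pressure gauge='out-of-range': P(faulty) = 0.8·0.5126 / (0.8·0.5126 + 0.7·0.4874) ≈ 0.5458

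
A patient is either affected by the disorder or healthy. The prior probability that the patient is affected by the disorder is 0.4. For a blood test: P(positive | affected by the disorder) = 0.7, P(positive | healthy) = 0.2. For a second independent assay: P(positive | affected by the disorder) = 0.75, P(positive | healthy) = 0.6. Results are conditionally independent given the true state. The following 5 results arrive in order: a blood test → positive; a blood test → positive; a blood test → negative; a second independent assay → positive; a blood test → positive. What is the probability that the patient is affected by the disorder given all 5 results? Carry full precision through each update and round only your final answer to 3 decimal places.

Each posterior becomes the prior for the next update.
After a blood test='positive': P(affected) = 0.7·0.4000 / (0.7·0.4000 + 0.2·0.6000) ≈ 0.7000
After a blood test='positive': P(affected) = 0.7·0.7000 / (0.7·0.7000 + 0.2·0.3000) ≈ 0.8909
After a blood test='negative': P(affected) = 0.3·0.8909 / (0.3·0.8909 + 0.8·0.1091) ≈ 0.7538
After a second independent assay='positive': P(affected) = 0.75·0.7538 / (0.75·0.7538 + 0.6·0.2462) ≈ 0.7929
After a blood test='positive': P(affected) = 0.7·0.7929 / (0.7·0.7929 + 0.2·0.2071) ≈ 0.9305

0.931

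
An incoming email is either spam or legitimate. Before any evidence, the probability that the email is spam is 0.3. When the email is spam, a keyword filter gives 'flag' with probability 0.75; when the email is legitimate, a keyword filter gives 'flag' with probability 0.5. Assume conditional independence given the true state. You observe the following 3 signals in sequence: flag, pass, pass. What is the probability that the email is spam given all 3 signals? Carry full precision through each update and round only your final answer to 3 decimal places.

After 'flag': P(spam) = 0.75·0.3000 / (0.75·0.3000 + 0.5·0.7000) ≈ 0.3913
After 'pass': P(spam) = 0.25·0.3913 / (0.25·0.3913 + 0.5·0.6087) ≈ 0.2432
After 'pass': P(spam) = 0.25·0.2432 / (0.25·0.2432 + 0.5·0.7568) ≈ 0.1385

0.138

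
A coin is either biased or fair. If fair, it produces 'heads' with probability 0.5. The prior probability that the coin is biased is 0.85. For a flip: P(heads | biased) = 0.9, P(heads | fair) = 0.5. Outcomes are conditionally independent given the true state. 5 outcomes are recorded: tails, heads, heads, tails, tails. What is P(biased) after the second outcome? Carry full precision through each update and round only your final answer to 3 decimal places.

After 'tails': P(biased) = 0.1·0.8500 / (0.1·0.8500 + 0.5·0.1500) ≈ 0.5312
After 'heads': P(biased) = 0.9·0.5312 / (0.9·0.5312 + 0.5·0.4688) ≈ 0.6711

0.671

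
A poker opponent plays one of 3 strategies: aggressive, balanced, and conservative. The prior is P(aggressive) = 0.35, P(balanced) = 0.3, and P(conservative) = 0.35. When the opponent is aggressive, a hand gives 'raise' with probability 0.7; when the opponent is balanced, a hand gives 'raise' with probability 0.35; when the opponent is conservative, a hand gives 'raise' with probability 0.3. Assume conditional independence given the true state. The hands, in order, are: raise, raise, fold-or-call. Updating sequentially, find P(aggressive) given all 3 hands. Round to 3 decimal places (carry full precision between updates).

After 'raise': normaliser = 0.7·0.3500 + 0.35·0.3000 + 0.3·0.3500; P(aggressive) ≈ 0.5385, P(balanced) ≈ 0.2308, P(conservative) ≈ 0.2308
After 'raise': normaliser = 0.7·0.5385 + 0.35·0.2308 + 0.3·0.2308; P(aggressive) ≈ 0.7153, P(balanced) ≈ 0.1533, P(conservative) ≈ 0.1314
After 'fold-or-call': normaliser = 0.3·0.7153 + 0.65·0.1533 + 0.7·0.1314; P(aggressive) ≈ 0.5283, P(balanced) ≈ 0.2453, P(conservative) ≈ 0.2264

0.528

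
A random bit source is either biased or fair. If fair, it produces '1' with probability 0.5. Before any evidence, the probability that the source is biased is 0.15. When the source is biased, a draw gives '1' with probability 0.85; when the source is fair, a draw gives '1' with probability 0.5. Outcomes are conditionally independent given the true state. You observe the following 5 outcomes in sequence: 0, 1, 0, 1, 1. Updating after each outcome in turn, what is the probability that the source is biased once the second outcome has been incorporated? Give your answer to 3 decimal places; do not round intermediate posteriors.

After '0': P(biased) = 0.15·0.1500 / (0.15·0.1500 + 0.5·0.8500) ≈ 0.0503
After '1': P(biased) = 0.85·0.0503 / (0.85·0.0503 + 0.5·0.9497) ≈ 0.0826

0.083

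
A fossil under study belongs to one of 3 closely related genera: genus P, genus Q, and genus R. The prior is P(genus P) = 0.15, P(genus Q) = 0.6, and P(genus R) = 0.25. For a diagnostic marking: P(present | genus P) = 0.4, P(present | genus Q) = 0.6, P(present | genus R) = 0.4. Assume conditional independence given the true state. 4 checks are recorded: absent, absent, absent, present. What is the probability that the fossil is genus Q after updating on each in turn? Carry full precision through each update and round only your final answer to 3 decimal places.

After 'absent': normaliser = 0.6·0.1500 + 0.4·0.6000 + 0.6·0.2500; P(genus P) ≈ 0.1875, P(genus Q) ≈ 0.5000, P(genus R) ≈ 0.3125
After 'absent': normaliser = 0.6·0.1875 + 0.4·0.5000 + 0.6·0.3125; P(genus P) ≈ 0.2250, P(genus Q) ≈ 0.4000, P(genus R) ≈ 0.3750
After 'absent': normaliser = 0.6·0.2250 + 0.4·0.4000 + 0.6·0.3750; P(genus P) ≈ 0.2596, P(genus Q) ≈ 0.3077, P(genus R) ≈ 0.4327
After 'present': normaliser = 0.4·0.2596 + 0.6·0.3077 + 0.4·0.4327; P(genus P) ≈ 0.2250, P(genus Q) ≈ 0.4000, P(genus R) ≈ 0.3750

0.400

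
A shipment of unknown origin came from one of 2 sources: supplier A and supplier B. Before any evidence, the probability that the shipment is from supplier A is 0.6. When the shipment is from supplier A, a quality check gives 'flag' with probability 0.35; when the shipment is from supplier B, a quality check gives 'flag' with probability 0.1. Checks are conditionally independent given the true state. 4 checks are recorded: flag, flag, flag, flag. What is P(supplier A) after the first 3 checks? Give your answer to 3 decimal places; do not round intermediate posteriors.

0.985

After 'flag': P(supplier A) = 0.35·0.6000 / (0.35·0.6000 + 0.1·0.4000) ≈ 0.8400
After 'flag': P(supplier A) = 0.35·0.8400 / (0.35·0.8400 + 0.1·0.1600) ≈ 0.9484
After 'flag': P(supplier A) = 0.35·0.9484 / (0.35·0.9484 + 0.1·0.0516) ≈ 0.9847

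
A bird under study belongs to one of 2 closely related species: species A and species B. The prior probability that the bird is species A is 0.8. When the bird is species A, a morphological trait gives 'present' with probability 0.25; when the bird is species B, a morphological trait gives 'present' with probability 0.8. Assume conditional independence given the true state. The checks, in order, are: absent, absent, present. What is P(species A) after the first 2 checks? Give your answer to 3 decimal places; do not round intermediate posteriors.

Apply Bayes' rule sequentially, carrying P(species A) forward.
After 'absent': P(species A) = 0.75·0.8000 / (0.75·0.8000 + 0.2·0.2000) ≈ 0.9375
After 'absent': P(species A) = 0.75·0.9375 / (0.75·0.9375 + 0.2·0.0625) ≈ 0.9825

0.983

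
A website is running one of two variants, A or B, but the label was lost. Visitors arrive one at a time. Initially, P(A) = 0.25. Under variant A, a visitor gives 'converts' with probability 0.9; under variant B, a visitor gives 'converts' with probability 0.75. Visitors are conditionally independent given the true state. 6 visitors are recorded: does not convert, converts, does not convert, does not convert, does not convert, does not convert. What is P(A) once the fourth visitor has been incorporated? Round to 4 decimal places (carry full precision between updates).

0.0250

After 'does not convert': P(A) = 0.1·0.2500 / (0.1·0.2500 + 0.25·0.7500) ≈ 0.1176
After 'converts': P(A) = 0.9·0.1176 / (0.9·0.1176 + 0.75·0.8824) ≈ 0.1379
After 'does not convert': P(A) = 0.1·0.1379 / (0.1·0.1379 + 0.25·0.8621) ≈ 0.0602
After 'does not convert': P(A) = 0.1·0.0602 / (0.1·0.0602 + 0.25·0.9398) ≈ 0.0250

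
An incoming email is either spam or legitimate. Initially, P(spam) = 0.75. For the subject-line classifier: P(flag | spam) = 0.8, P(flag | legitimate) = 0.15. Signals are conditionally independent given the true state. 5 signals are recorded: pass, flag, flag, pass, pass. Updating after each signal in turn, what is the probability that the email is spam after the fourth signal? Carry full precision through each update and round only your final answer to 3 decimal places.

Apply Bayes' rule sequentially, carrying P(spam) forward.
After 'pass': P(spam) = 0.2·0.7500 / (0.2·0.7500 + 0.85·0.2500) ≈ 0.4138
After 'flag': P(spam) = 0.8·0.4138 / (0.8·0.4138 + 0.15·0.5862) ≈ 0.7901
After 'flag': P(spam) = 0.8·0.7901 / (0.8·0.7901 + 0.15·0.2099) ≈ 0.9526
After 'pass': P(spam) = 0.2·0.9526 / (0.2·0.9526 + 0.85·0.0474) ≈ 0.8253

0.825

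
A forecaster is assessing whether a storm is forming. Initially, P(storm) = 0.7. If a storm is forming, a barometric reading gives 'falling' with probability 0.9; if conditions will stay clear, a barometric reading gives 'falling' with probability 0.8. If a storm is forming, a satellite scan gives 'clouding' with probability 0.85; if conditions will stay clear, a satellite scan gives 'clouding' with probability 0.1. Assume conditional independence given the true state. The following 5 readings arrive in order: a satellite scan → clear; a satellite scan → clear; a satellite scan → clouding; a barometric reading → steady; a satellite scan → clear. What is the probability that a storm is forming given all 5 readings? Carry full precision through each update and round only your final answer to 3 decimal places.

0.044

After a satellite scan='clear': P(storm) = 0.15·0.7000 / (0.15·0.7000 + 0.9·0.3000) ≈ 0.2800
After a satellite scan='clear': P(storm) = 0.15·0.2800 / (0.15·0.2800 + 0.9·0.7200) ≈ 0.0609
After a satellite scan='clouding': P(storm) = 0.85·0.0609 / (0.85·0.0609 + 0.1·0.9391) ≈ 0.3552
After a barometric reading='steady': P(storm) = 0.1·0.3552 / (0.1·0.3552 + 0.2·0.6448) ≈ 0.2160
After a satellite scan='clear': P(storm) = 0.15·0.2160 / (0.15·0.2160 + 0.9·0.7840) ≈ 0.0439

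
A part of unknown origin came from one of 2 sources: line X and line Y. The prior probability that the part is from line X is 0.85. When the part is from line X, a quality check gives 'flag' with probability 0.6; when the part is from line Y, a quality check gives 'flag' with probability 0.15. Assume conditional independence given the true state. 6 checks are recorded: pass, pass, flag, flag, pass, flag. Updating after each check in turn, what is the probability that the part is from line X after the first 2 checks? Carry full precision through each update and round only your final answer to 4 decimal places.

0.5565

After 'pass': P(line X) = 0.4·0.8500 / (0.4·0.8500 + 0.85·0.1500) ≈ 0.7273
After 'pass': P(line X) = 0.4·0.7273 / (0.4·0.7273 + 0.85·0.2727) ≈ 0.5565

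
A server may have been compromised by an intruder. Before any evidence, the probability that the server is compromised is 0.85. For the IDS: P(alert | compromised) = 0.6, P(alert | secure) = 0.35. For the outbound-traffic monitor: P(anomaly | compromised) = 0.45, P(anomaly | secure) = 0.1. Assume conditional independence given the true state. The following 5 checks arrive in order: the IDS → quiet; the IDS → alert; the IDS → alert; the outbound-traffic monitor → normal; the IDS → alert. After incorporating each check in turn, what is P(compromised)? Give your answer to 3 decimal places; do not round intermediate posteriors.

0.915

After the IDS='quiet': P(compromised) = 0.4·0.8500 / (0.4·0.8500 + 0.65·0.1500) ≈ 0.7771
After the IDS='alert': P(compromised) = 0.6·0.7771 / (0.6·0.7771 + 0.35·0.2229) ≈ 0.8567
After the IDS='alert': P(compromised) = 0.6·0.8567 / (0.6·0.8567 + 0.35·0.1433) ≈ 0.9111
After the outbound-traffic monitor='normal': P(compromised) = 0.55·0.9111 / (0.55·0.9111 + 0.9·0.0889) ≈ 0.8623
After the IDS='alert': P(compromised) = 0.6·0.8623 / (0.6·0.8623 + 0.35·0.1377) ≈ 0.9148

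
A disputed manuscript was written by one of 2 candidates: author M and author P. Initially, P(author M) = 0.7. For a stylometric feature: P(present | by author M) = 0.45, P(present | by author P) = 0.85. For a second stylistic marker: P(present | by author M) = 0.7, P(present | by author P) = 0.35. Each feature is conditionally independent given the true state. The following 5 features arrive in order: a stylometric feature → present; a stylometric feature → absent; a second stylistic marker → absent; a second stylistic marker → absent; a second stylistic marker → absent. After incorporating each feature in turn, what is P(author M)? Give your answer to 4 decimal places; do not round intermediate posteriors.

0.3081

After a stylometric feature='present': P(author M) = 0.45·0.7000 / (0.45·0.7000 + 0.85·0.3000) ≈ 0.5526
After a stylometric feature='absent': P(author M) = 0.55·0.5526 / (0.55·0.5526 + 0.15·0.4474) ≈ 0.8191
After a second stylistic marker='absent': P(author M) = 0.3·0.8191 / (0.3·0.8191 + 0.65·0.1809) ≈ 0.6764
After a second stylistic marker='absent': P(author M) = 0.3·0.6764 / (0.3·0.6764 + 0.65·0.3236) ≈ 0.4911
After a second stylistic marker='absent': P(author M) = 0.3·0.4911 / (0.3·0.4911 + 0.65·0.5089) ≈ 0.3081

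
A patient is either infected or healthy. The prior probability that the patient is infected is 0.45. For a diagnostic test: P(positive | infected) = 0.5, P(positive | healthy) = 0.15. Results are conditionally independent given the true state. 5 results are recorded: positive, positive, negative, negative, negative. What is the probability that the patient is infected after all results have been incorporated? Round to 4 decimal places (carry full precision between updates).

0.6492

After 'positive': P(infected) = 0.5·0.4500 / (0.5·0.4500 + 0.15·0.5500) ≈ 0.7317
After 'positive': P(infected) = 0.5·0.7317 / (0.5·0.7317 + 0.15·0.2683) ≈ 0.9009
After 'negative': P(infected) = 0.5·0.9009 / (0.5·0.9009 + 0.85·0.0991) ≈ 0.8425
After 'negative': P(infected) = 0.5·0.8425 / (0.5·0.8425 + 0.85·0.1575) ≈ 0.7588
After 'negative': P(infected) = 0.5·0.7588 / (0.5·0.7588 + 0.85·0.2412) ≈ 0.6492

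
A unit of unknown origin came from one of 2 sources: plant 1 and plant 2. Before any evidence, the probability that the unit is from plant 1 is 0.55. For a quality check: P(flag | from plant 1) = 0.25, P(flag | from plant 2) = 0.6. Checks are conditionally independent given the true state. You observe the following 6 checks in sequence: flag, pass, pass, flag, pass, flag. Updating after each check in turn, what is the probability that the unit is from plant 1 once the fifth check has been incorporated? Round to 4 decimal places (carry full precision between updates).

Apply Bayes' rule sequentially, carrying P(plant 1) forward.
After 'flag': P(plant 1) = 0.25·0.5500 / (0.25·0.5500 + 0.6·0.4500) ≈ 0.3374
After 'pass': P(plant 1) = 0.75·0.3374 / (0.75·0.3374 + 0.4·0.6626) ≈ 0.4885
After 'pass': P(plant 1) = 0.75·0.4885 / (0.75·0.4885 + 0.4·0.5115) ≈ 0.6416
After 'flag': P(plant 1) = 0.25·0.6416 / (0.25·0.6416 + 0.6·0.3584) ≈ 0.4273
After 'pass': P(plant 1) = 0.75·0.4273 / (0.75·0.4273 + 0.4·0.5727) ≈ 0.5831

0.5831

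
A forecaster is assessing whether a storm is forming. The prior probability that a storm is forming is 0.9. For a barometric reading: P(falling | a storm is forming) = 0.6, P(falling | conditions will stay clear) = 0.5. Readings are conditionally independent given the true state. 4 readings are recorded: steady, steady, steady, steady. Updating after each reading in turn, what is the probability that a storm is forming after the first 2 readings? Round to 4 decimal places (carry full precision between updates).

After 'steady': P(storm) = 0.4·0.9000 / (0.4·0.9000 + 0.5·0.1000) ≈ 0.8780
After 'steady': P(storm) = 0.4·0.8780 / (0.4·0.8780 + 0.5·0.1220) ≈ 0.8521

0.8521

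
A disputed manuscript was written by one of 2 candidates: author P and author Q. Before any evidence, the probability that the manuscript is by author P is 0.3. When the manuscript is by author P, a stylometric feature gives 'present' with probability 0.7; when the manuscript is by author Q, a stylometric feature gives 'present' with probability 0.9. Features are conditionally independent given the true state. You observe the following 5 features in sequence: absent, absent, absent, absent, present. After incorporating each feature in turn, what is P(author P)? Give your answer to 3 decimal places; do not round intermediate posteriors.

After 'absent': P(author P) = 0.3·0.3000 / (0.3·0.3000 + 0.1·0.7000) ≈ 0.5625
After 'absent': P(author P) = 0.3·0.5625 / (0.3·0.5625 + 0.1·0.4375) ≈ 0.7941
After 'absent': P(author P) = 0.3·0.7941 / (0.3·0.7941 + 0.1·0.2059) ≈ 0.9205
After 'absent': P(author P) = 0.3·0.9205 / (0.3·0.9205 + 0.1·0.0795) ≈ 0.9720
After 'present': P(author P) = 0.7·0.9720 / (0.7·0.9720 + 0.9·0.0280) ≈ 0.9643

0.964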